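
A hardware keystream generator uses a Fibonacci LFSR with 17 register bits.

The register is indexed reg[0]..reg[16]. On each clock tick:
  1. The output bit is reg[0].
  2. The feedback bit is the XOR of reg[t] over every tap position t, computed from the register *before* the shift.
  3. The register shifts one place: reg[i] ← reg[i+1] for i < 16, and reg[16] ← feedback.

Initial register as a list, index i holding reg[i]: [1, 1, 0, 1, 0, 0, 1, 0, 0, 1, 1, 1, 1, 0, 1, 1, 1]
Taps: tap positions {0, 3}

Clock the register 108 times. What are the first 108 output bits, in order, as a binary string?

110100100111101110100000110100110101001100100100111001010000000111100110100001110110100101011110000100011101

k : reg_k → out_k, fb_k
0: 11010010011110111 → 1, fb=0
1: 10100100111101110 → 1, fb=1
2: 01001001111011101 → 0, fb=0
3: 10010011110111010 → 1, fb=0
4: 00100111101110100 → 0, fb=0
5: 01001111011101000 → 0, fb=0
6: 10011110111010000 → 1, fb=0
7: 00111101110100000 → 0, fb=1
8: 01111011101000001 → 0, fb=1
9: 11110111010000011 → 1, fb=0
10: 11101110100000110 → 1, fb=1
11: 11011101000001101 → 1, fb=0
12: 10111010000011010 → 1, fb=0
13: 01110100000110100 → 0, fb=1
14: 11101000001101001 → 1, fb=1
15: 11010000011010011 → 1, fb=0
16: 10100000110100110 → 1, fb=1
17: 01000001101001101 → 0, fb=0
18: 10000011010011010 → 1, fb=1
19: 00000110100110101 → 0, fb=0
20: 00001101001101010 → 0, fb=0
21: 00011010011010100 → 0, fb=1
22: 00110100110101001 → 0, fb=1
23: 01101001101010011 → 0, fb=0
24: 11010011010100110 → 1, fb=0
25: 10100110101001100 → 1, fb=1
26: 01001101010011001 → 0, fb=0
27: 10011010100110010 → 1, fb=0
28: 00110101001100100 → 0, fb=1
29: 01101010011001001 → 0, fb=0
30: 11010100110010010 → 1, fb=0
31: 10101001100100100 → 1, fb=1
32: 01010011001001001 → 0, fb=1
33: 10100110010010011 → 1, fb=1
34: 01001100100100111 → 0, fb=0
35: 10011001001001110 → 1, fb=0
36: 00110010010011100 → 0, fb=1
37: 01100100100111001 → 0, fb=0
38: 11001001001110010 → 1, fb=1
39: 10010010011100101 → 1, fb=0
40: 00100100111001010 → 0, fb=0
41: 01001001110010100 → 0, fb=0
42: 10010011100101000 → 1, fb=0
43: 00100111001010000 → 0, fb=0
44: 01001110010100000 → 0, fb=0
45: 10011100101000000 → 1, fb=0
46: 00111001010000000 → 0, fb=1
47: 01110010100000001 → 0, fb=1
48: 11100101000000011 → 1, fb=1
49: 11001010000000111 → 1, fb=1
50: 10010100000001111 → 1, fb=0
51: 00101000000011110 → 0, fb=0
52: 01010000000111100 → 0, fb=1
53: 10100000001111001 → 1, fb=1
54: 01000000011110011 → 0, fb=0
55: 10000000111100110 → 1, fb=1
56: 00000001111001101 → 0, fb=0
57: 00000011110011010 → 0, fb=0
58: 00000111100110100 → 0, fb=0
59: 00001111001101000 → 0, fb=0
60: 00011110011010000 → 0, fb=1
61: 00111100110100001 → 0, fb=1
62: 01111001101000011 → 0, fb=1
63: 11110011010000111 → 1, fb=0
64: 11100110100001110 → 1, fb=1
65: 11001101000011101 → 1, fb=1
66: 10011010000111011 → 1, fb=0
67: 00110100001110110 → 0, fb=1
68: 01101000011101101 → 0, fb=0
69: 11010000111011010 → 1, fb=0
70: 10100001110110100 → 1, fb=1
71: 01000011101101001 → 0, fb=0
72: 10000111011010010 → 1, fb=1
73: 00001110110100101 → 0, fb=0
74: 00011101101001010 → 0, fb=1
75: 00111011010010101 → 0, fb=1
76: 01110110100101011 → 0, fb=1
77: 11101101001010111 → 1, fb=1
78: 11011010010101111 → 1, fb=0
79: 10110100101011110 → 1, fb=0
80: 01101001010111100 → 0, fb=0
81: 11010010101111000 → 1, fb=0
82: 10100101011110000 → 1, fb=1
83: 01001010111100001 → 0, fb=0
84: 10010101111000010 → 1, fb=0
85: 00101011110000100 → 0, fb=0
86: 01010111100001000 → 0, fb=1
87: 10101111000010001 → 1, fb=1
88: 01011110000100011 → 0, fb=1
89: 10111100001000111 → 1, fb=0
90: 01111000010001110 → 0, fb=1
91: 11110000100011101 → 1, fb=0
92: 11100001000111010 → 1, fb=1
93: 11000010001110101 → 1, fb=1
94: 10000100011101011 → 1, fb=1
95: 00001000111010111 → 0, fb=0
96: 00010001110101110 → 0, fb=1
97: 00100011101011101 → 0, fb=0
98: 01000111010111010 → 0, fb=0
99: 10001110101110100 → 1, fb=1
100: 00011101011101001 → 0, fb=1
101: 00111010111010011 → 0, fb=1
102: 01110101110100111 → 0, fb=1
103: 11101011101001111 → 1, fb=1
104: 11010111010011111 → 1, fb=0
105: 10101110100111110 → 1, fb=1
106: 01011101001111101 → 0, fb=1
107: 10111010011111011 → 1, fb=0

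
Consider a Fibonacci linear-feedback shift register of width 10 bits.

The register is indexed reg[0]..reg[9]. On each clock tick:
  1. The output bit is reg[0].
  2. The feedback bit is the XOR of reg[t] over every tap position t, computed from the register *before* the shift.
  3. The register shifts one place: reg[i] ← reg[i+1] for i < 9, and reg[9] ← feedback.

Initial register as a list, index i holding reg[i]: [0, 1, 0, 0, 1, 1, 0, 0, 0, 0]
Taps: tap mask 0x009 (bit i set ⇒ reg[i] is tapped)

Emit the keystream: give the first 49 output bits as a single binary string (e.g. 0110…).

0100110000001011000101001110110011100010111111010

k : reg_k → out_k, fb_k
0: 0100110000 → 0, fb=0
1: 1001100000 → 1, fb=0
2: 0011000000 → 0, fb=1
3: 0110000001 → 0, fb=0
4: 1100000010 → 1, fb=1
5: 1000000101 → 1, fb=1
6: 0000001011 → 0, fb=0
7: 0000010110 → 0, fb=0
8: 0000101100 → 0, fb=0
9: 0001011000 → 0, fb=1
10: 0010110001 → 0, fb=0
11: 0101100010 → 0, fb=1
12: 1011000101 → 1, fb=0
13: 0110001010 → 0, fb=0
14: 1100010100 → 1, fb=1
15: 1000101001 → 1, fb=1
16: 0001010011 → 0, fb=1
17: 0010100111 → 0, fb=0
18: 0101001110 → 0, fb=1
19: 1010011101 → 1, fb=1
20: 0100111011 → 0, fb=0
21: 1001110110 → 1, fb=0
22: 0011101100 → 0, fb=1
23: 0111011001 → 0, fb=1
24: 1110110011 → 1, fb=1
25: 1101100111 → 1, fb=0
26: 1011001110 → 1, fb=0
27: 0110011100 → 0, fb=0
28: 1100111000 → 1, fb=1
29: 1001110001 → 1, fb=0
30: 0011100010 → 0, fb=1
31: 0111000101 → 0, fb=1
32: 1110001011 → 1, fb=1
33: 1100010111 → 1, fb=1
34: 1000101111 → 1, fb=1
35: 0001011111 → 0, fb=1
36: 0010111111 → 0, fb=0
37: 0101111110 → 0, fb=1
38: 1011111101 → 1, fb=0
39: 0111111010 → 0, fb=1
40: 1111110101 → 1, fb=0
41: 1111101010 → 1, fb=0
42: 1111010100 → 1, fb=0
43: 1110101000 → 1, fb=1
44: 1101010001 → 1, fb=0
45: 1010100010 → 1, fb=1
46: 0101000101 → 0, fb=1
47: 1010001011 → 1, fb=1
48: 0100010111 → 0, fb=0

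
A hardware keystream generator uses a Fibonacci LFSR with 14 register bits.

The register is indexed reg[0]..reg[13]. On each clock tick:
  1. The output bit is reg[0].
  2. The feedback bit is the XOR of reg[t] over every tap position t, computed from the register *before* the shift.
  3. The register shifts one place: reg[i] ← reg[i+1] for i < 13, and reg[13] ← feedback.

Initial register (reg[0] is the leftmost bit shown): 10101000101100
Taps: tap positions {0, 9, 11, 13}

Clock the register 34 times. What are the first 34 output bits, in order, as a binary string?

1010100010110001111000010100011001

tick  register→output (feedback)
  0  10101000101100→1 (0)
  1  01010001011000→0 (1)
  2  10100010110001→1 (1)
  3  01000101100011→0 (1)
  4  10001011000111→1 (1)
  5  00010110001111→0 (0)
  6  00101100011110→0 (0)
  7  01011000111100→0 (0)
  8  10110001111000→1 (0)
  9  01100011110000→0 (1)
 10  11000111100001→1 (0)
 11  10001111000010→1 (1)
 12  00011110000101→0 (0)
 13  00111100001010→0 (0)
 14  01111000010100→0 (0)
 15  11110000101000→1 (1)
 16  11100001010001→1 (1)
 17  11000010100011→1 (0)
 18  10000101000110→1 (0)
 19  00001010001100→0 (1)
 20  00010100011001→0 (0)
 21  00101000110010→0 (1)
 22  01010001100101→0 (0)
 23  10100011001010→1 (1)
 24  01000110010101→0 (1)
 25  10001100101011→1 (0)
 26  00011001010110→0 (0)
 27  00110010101100→0 (1)
 28  01100101011001→0 (0)
 29  11001010110010→1 (0)
 30  10010101100100→1 (0)
 31  00101011001000→0 (0)
 32  01010110010000→0 (1)
 33  10101100100001→1 (0)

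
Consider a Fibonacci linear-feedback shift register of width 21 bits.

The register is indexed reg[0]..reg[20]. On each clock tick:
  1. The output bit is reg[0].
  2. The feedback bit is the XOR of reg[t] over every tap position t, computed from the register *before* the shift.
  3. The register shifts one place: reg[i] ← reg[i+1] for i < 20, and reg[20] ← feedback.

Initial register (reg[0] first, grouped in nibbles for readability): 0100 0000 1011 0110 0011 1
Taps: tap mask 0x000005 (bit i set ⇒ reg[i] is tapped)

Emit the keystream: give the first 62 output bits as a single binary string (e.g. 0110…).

k : reg_k → out_k, fb_k
0: 010000001011011000111 → 0, fb=0
1: 100000010110110001110 → 1, fb=1
2: 000000101101100011101 → 0, fb=0
3: 000001011011000111010 → 0, fb=0
4: 000010110110001110100 → 0, fb=0
5: 000101101100011101000 → 0, fb=0
6: 001011011000111010000 → 0, fb=1
7: 010110110001110100001 → 0, fb=0
8: 101101100011101000010 → 1, fb=0
9: 011011000111010000100 → 0, fb=1
10: 110110001110100001001 → 1, fb=1
11: 101100011101000010011 → 1, fb=0
12: 011000111010000100110 → 0, fb=1
13: 110001110100001001101 → 1, fb=1
14: 100011101000010011011 → 1, fb=1
15: 000111010000100110111 → 0, fb=0
16: 001110100001001101110 → 0, fb=1
17: 011101000010011011101 → 0, fb=1
18: 111010000100110111011 → 1, fb=0
19: 110100001001101110110 → 1, fb=1
20: 101000010011011101101 → 1, fb=0
21: 010000100110111011010 → 0, fb=0
22: 100001001101110110100 → 1, fb=1
23: 000010011011101101001 → 0, fb=0
24: 000100110111011010010 → 0, fb=0
25: 001001101110110100100 → 0, fb=1
26: 010011011101101001001 → 0, fb=0
27: 100110111011010010010 → 1, fb=1
28: 001101110110100100101 → 0, fb=1
29: 011011101101001001011 → 0, fb=1
30: 110111011010010010111 → 1, fb=1
31: 101110110100100101111 → 1, fb=0
32: 011101101001001011110 → 0, fb=1
33: 111011010010010111101 → 1, fb=0
34: 110110100100101111010 → 1, fb=1
35: 101101001001011110101 → 1, fb=0
36: 011010010010111101010 → 0, fb=1
37: 110100100101111010101 → 1, fb=1
38: 101001001011110101011 → 1, fb=0
39: 010010010111101010110 → 0, fb=0
40: 100100101111010101100 → 1, fb=1
41: 001001011110101011001 → 0, fb=1
42: 010010111101010110011 → 0, fb=0
43: 100101111010101100110 → 1, fb=1
44: 001011110101011001101 → 0, fb=1
45: 010111101010110011011 → 0, fb=0
46: 101111010101100110110 → 1, fb=0
47: 011110101011001101100 → 0, fb=1
48: 111101010110011011001 → 1, fb=0
49: 111010101100110110010 → 1, fb=0
50: 110101011001101100100 → 1, fb=1
51: 101010110011011001001 → 1, fb=0
52: 010101100110110010010 → 0, fb=0
53: 101011001101100100100 → 1, fb=0
54: 010110011011001001000 → 0, fb=0
55: 101100110110010010000 → 1, fb=0
56: 011001101100100100000 → 0, fb=1
57: 110011011001001000001 → 1, fb=1
58: 100110110010010000011 → 1, fb=1
59: 001101100100100000111 → 0, fb=1
60: 011011001001000001111 → 0, fb=1
61: 110110010010000011111 → 1, fb=1

01000000101101100011101000010011011101101001001011110101011001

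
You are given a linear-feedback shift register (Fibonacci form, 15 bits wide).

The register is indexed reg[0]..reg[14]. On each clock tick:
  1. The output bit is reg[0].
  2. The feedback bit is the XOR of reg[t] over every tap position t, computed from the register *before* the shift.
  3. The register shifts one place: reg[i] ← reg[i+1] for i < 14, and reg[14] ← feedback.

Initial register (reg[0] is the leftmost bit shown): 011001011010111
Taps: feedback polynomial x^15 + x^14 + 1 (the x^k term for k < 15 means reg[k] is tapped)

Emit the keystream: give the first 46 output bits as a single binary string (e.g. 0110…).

step | reg (before) | out | fb
   0 | 011001011010111 | 0 | 1
   1 | 110010110101111 | 1 | 0
   2 | 100101101011110 | 1 | 1
   3 | 001011010111101 | 0 | 1
   4 | 010110101111011 | 0 | 1
   5 | 101101011110111 | 1 | 0
   6 | 011010111101110 | 0 | 0
   7 | 110101111011100 | 1 | 1
   8 | 101011110111001 | 1 | 0
   9 | 010111101110010 | 0 | 0
  10 | 101111011100100 | 1 | 1
  11 | 011110111001001 | 0 | 1
  12 | 111101110010011 | 1 | 0
  13 | 111011100100110 | 1 | 1
  14 | 110111001001101 | 1 | 0
  15 | 101110010011010 | 1 | 1
  16 | 011100100110101 | 0 | 1
  17 | 111001001101011 | 1 | 0
  18 | 110010011010110 | 1 | 1
  19 | 100100110101101 | 1 | 0
  20 | 001001101011010 | 0 | 0
  21 | 010011010110100 | 0 | 0
  22 | 100110101101000 | 1 | 1
  23 | 001101011010001 | 0 | 1
  24 | 011010110100011 | 0 | 1
  25 | 110101101000111 | 1 | 0
  26 | 101011010001110 | 1 | 1
  27 | 010110100011101 | 0 | 1
  28 | 101101000111011 | 1 | 0
  29 | 011010001110110 | 0 | 0
  30 | 110100011101100 | 1 | 1
  31 | 101000111011001 | 1 | 0
  32 | 010001110110010 | 0 | 0
  33 | 100011101100100 | 1 | 1
  34 | 000111011001001 | 0 | 1
  35 | 001110110010011 | 0 | 1
  36 | 011101100100111 | 0 | 1
  37 | 111011001001111 | 1 | 0
  38 | 110110010011110 | 1 | 1
  39 | 101100100111101 | 1 | 0
  40 | 011001001111010 | 0 | 0
  41 | 110010011110100 | 1 | 1
  42 | 100100111101001 | 1 | 0
  43 | 001001111010010 | 0 | 0
  44 | 010011110100100 | 0 | 0
  45 | 100111101001000 | 1 | 1

0110010110101111011100100110101101000111011001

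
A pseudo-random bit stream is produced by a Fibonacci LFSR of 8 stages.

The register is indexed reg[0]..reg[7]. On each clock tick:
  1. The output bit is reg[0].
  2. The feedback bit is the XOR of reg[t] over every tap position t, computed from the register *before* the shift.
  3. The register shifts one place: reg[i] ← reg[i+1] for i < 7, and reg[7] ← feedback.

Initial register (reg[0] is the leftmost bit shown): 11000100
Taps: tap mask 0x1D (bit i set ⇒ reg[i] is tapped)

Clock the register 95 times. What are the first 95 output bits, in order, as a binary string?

step | reg (before) | out | fb
   0 | 11000100 | 1 | 1
   1 | 10001001 | 1 | 0
   2 | 00010010 | 0 | 1
   3 | 00100101 | 0 | 1
   4 | 01001011 | 0 | 1
   5 | 10010111 | 1 | 0
   6 | 00101110 | 0 | 0
   7 | 01011100 | 0 | 0
   8 | 10111000 | 1 | 0
   9 | 01110000 | 0 | 0
  10 | 11100000 | 1 | 0
  11 | 11000000 | 1 | 1
  12 | 10000001 | 1 | 1
  13 | 00000011 | 0 | 0
  14 | 00000110 | 0 | 0
  15 | 00001100 | 0 | 1
  16 | 00011001 | 0 | 0
  17 | 00110010 | 0 | 0
  18 | 01100100 | 0 | 1
  19 | 11001001 | 1 | 0
  20 | 10010010 | 1 | 0
  21 | 00100100 | 0 | 1
  22 | 01001001 | 0 | 1
  23 | 10010011 | 1 | 0
  24 | 00100110 | 0 | 1
  25 | 01001101 | 0 | 1
  26 | 10011011 | 1 | 1
  27 | 00110111 | 0 | 0
  28 | 01101110 | 0 | 0
  29 | 11011100 | 1 | 1
  30 | 10111001 | 1 | 0
  31 | 01110010 | 0 | 0
  32 | 11100100 | 1 | 0
  33 | 11001000 | 1 | 0
  34 | 10010000 | 1 | 0
  35 | 00100000 | 0 | 1
  36 | 01000001 | 0 | 0
  37 | 10000010 | 1 | 1
  38 | 00000101 | 0 | 0
  39 | 00001010 | 0 | 1
  40 | 00010101 | 0 | 1
  41 | 00101011 | 0 | 0
  42 | 01010110 | 0 | 1
  43 | 10101101 | 1 | 1
  44 | 01011011 | 0 | 0
  45 | 10110110 | 1 | 1
  46 | 01101101 | 0 | 0
  47 | 11011010 | 1 | 1
  48 | 10110101 | 1 | 1
  49 | 01101011 | 0 | 0
  50 | 11010110 | 1 | 0
  51 | 10101100 | 1 | 1
  52 | 01011001 | 0 | 0
  53 | 10110010 | 1 | 1
  54 | 01100101 | 0 | 1
  55 | 11001011 | 1 | 0
  56 | 10010110 | 1 | 0
  57 | 00101100 | 0 | 0
  58 | 01011000 | 0 | 0
  59 | 10110000 | 1 | 1
  60 | 01100001 | 0 | 1
  61 | 11000011 | 1 | 1
  62 | 10000111 | 1 | 1
  63 | 00001111 | 0 | 1
  64 | 00011111 | 0 | 0
  65 | 00111110 | 0 | 1
  66 | 01111101 | 0 | 1
  67 | 11111011 | 1 | 0
  68 | 11110110 | 1 | 1
  69 | 11101101 | 1 | 1
  70 | 11011011 | 1 | 1
  71 | 10110111 | 1 | 1
  72 | 01101111 | 0 | 0
  73 | 11011110 | 1 | 1
  74 | 10111101 | 1 | 0
  75 | 01111010 | 0 | 1
  76 | 11110101 | 1 | 1
  77 | 11101011 | 1 | 1
  78 | 11010111 | 1 | 0
  79 | 10101110 | 1 | 1
  80 | 01011101 | 0 | 0
  81 | 10111010 | 1 | 0
  82 | 01110100 | 0 | 0
  83 | 11101000 | 1 | 1
  84 | 11010001 | 1 | 0
  85 | 10100010 | 1 | 0
  86 | 01000100 | 0 | 0
  87 | 10001000 | 1 | 0
  88 | 00010000 | 0 | 1
  89 | 00100001 | 0 | 1
  90 | 01000011 | 0 | 0
  91 | 10000110 | 1 | 1
  92 | 00001101 | 0 | 1
  93 | 00011011 | 0 | 0
  94 | 00110110 | 0 | 0

11000100101110000001100100100110111001000001010110110101100101100001111101101111010111010001000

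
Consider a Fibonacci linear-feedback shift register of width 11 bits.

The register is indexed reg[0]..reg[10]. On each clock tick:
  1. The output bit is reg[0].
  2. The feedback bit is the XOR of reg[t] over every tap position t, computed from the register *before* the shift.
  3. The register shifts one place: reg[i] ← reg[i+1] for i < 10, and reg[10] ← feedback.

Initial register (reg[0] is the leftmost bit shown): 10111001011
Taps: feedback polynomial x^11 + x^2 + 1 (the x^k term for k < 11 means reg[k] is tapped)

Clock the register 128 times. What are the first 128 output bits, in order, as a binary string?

tick  register→output (feedback)
  0  10111001011→1 (0)
  1  01110010110→0 (1)
  2  11100101101→1 (0)
  3  11001011010→1 (1)
  4  10010110101→1 (1)
  5  00101101011→0 (1)
  6  01011010111→0 (0)
  7  10110101110→1 (0)
  8  01101011100→0 (1)
  9  11010111001→1 (1)
 10  10101110011→1 (0)
 11  01011100110→0 (0)
 12  10111001100→1 (0)
 13  01110011000→0 (1)
 14  11100110001→1 (0)
 15  11001100010→1 (1)
 16  10011000101→1 (1)
 17  00110001011→0 (1)
 18  01100010111→0 (1)
 19  11000101111→1 (1)
 20  10001011111→1 (1)
 21  00010111111→0 (0)
 22  00101111110→0 (1)
 23  01011111101→0 (0)
 24  10111111010→1 (0)
 25  01111110100→0 (1)
 26  11111101001→1 (0)
 27  11111010010→1 (0)
 28  11110100100→1 (0)
 29  11101001000→1 (0)
 30  11010010000→1 (1)
 31  10100100001→1 (0)
 32  01001000010→0 (0)
 33  10010000100→1 (1)
 34  00100001001→0 (1)
 35  01000010011→0 (0)
 36  10000100110→1 (1)
 37  00001001101→0 (0)
 38  00010011010→0 (0)
 39  00100110100→0 (1)
 40  01001101001→0 (0)
 41  10011010010→1 (1)
 42  00110100101→0 (1)
 43  01101001011→0 (1)
 44  11010010111→1 (1)
 45  10100101111→1 (0)
 46  01001011110→0 (0)
 47  10010111100→1 (1)
 48  00101111001→0 (1)
 49  01011110011→0 (0)
 50  10111100110→1 (0)
 51  01111001100→0 (1)
 52  11110011001→1 (0)
 53  11100110010→1 (0)
 54  11001100100→1 (1)
 55  10011001001→1 (1)
 56  00110010011→0 (1)
 57  01100100111→0 (1)
 58  11001001111→1 (1)
 59  10010011111→1 (1)
 60  00100111111→0 (1)
 61  01001111111→0 (0)
 62  10011111110→1 (1)
 63  00111111101→0 (1)
 64  01111111011→0 (1)
 65  11111110111→1 (0)
 66  11111101110→1 (0)
 67  11111011100→1 (0)
 68  11110111000→1 (0)
 69  11101110000→1 (0)
 70  11011100000→1 (1)
 71  10111000001→1 (0)
 72  01110000010→0 (1)
 73  11100000101→1 (0)
 74  11000001010→1 (1)
 75  10000010101→1 (1)
 76  00000101011→0 (0)
 77  00001010110→0 (0)
 78  00010101100→0 (0)
 79  00101011000→0 (1)
 80  01010110001→0 (0)
 81  10101100010→1 (0)
 82  01011000100→0 (0)
 83  10110001000→1 (0)
 84  01100010000→0 (1)
 85  11000100001→1 (1)
 86  10001000011→1 (1)
 87  00010000111→0 (0)
 88  00100001110→0 (1)
 89  01000011101→0 (0)
 90  10000111010→1 (1)
 91  00001110101→0 (0)
 92  00011101010→0 (0)
 93  00111010100→0 (1)
 94  01110101001→0 (1)
 95  11101010011→1 (0)
 96  11010100110→1 (1)
 97  10101001101→1 (0)
 98  01010011010→0 (0)
 99  10100110100→1 (0)
100  01001101000→0 (0)
101  10011010000→1 (1)
102  00110100001→0 (1)
103  01101000011→0 (1)
104  11010000111→1 (1)
105  10100001111→1 (0)
106  01000011110→0 (0)
107  10000111100→1 (1)
108  00001111001→0 (0)
109  00011110010→0 (0)
110  00111100100→0 (1)
111  01111001001→0 (1)
112  11110010011→1 (0)
113  11100100110→1 (0)
114  11001001100→1 (1)
115  10010011001→1 (1)
116  00100110011→0 (1)
117  01001100111→0 (0)
118  10011001110→1 (1)
119  00110011101→0 (1)
120  01100111011→0 (1)
121  11001110111→1 (1)
122  10011101111→1 (1)
123  00111011111→0 (1)
124  01110111111→0 (1)
125  11101111111→1 (0)
126  11011111110→1 (1)
127  10111111101→1 (0)

10111001011010111001100010111111010010000100110100101111001100100111111101110000010101100010000111010100110100001111001001100111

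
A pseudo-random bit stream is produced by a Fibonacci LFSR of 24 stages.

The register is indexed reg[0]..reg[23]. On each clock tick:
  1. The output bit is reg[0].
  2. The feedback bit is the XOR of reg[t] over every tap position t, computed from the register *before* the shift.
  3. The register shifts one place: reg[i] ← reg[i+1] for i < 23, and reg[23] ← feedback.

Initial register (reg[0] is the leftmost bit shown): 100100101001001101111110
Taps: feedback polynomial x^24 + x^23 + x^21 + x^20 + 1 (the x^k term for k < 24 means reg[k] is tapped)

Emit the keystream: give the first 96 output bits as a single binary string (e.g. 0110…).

step | reg (before) | out | fb
   0 | 100100101001001101111110 | 1 | 1
   1 | 001001010010011011111101 | 0 | 1
   2 | 010010100100110111111011 | 0 | 0
   3 | 100101001001101111110110 | 1 | 0
   4 | 001010010011011111101100 | 0 | 0
   5 | 010100100110111111011000 | 0 | 1
   6 | 101001001101111110110001 | 1 | 0
   7 | 010010011011111101100010 | 0 | 0
   8 | 100100110111111011000100 | 1 | 0
   9 | 001001101111110110001000 | 0 | 1
  10 | 010011011111101100010001 | 0 | 1
  11 | 100110111111011000100011 | 1 | 0
  12 | 001101111110110001000110 | 0 | 1
  13 | 011011111101100010001101 | 0 | 1
  14 | 110111111011000100011011 | 1 | 1
  15 | 101111110110001000110111 | 1 | 1
  16 | 011111101100010001101111 | 0 | 1
  17 | 111111011000100011011111 | 1 | 0
  18 | 111110110001000110111110 | 1 | 1
  19 | 111101100010001101111101 | 1 | 0
  20 | 111011000100011011111010 | 1 | 0
  21 | 110110001000110111110100 | 1 | 0
  22 | 101100010001101111101000 | 1 | 0
  23 | 011000100011011111010000 | 0 | 0
  24 | 110001000110111110100000 | 1 | 1
  25 | 100010001101111101000001 | 1 | 0
  26 | 000100011011111010000010 | 0 | 0
  27 | 001000110111110100000100 | 0 | 1
  28 | 010001101111101000001001 | 0 | 0
  29 | 100011011111010000010010 | 1 | 1
  30 | 000110111110100000100101 | 0 | 0
  31 | 001101111101000001001010 | 0 | 1
  32 | 011011111010000010010101 | 0 | 0
  33 | 110111110100000100101010 | 1 | 0
  34 | 101111101000001001010100 | 1 | 0
  35 | 011111010000010010101000 | 0 | 1
  36 | 111110100000100101010001 | 1 | 0
  37 | 111101000001001010100010 | 1 | 1
  38 | 111010000010010101000101 | 1 | 1
  39 | 110100000100101010001011 | 1 | 1
  40 | 101000001001010100010111 | 1 | 1
  41 | 010000010010101000101111 | 0 | 1
  42 | 100000100101010001011111 | 1 | 0
  43 | 000001001010100010111110 | 0 | 0
  44 | 000010010101000101111100 | 0 | 0
  45 | 000100101010001011111000 | 0 | 1
  46 | 001001010100010111110001 | 0 | 1
  47 | 010010101000101111100011 | 0 | 1
  48 | 100101010001011111000111 | 1 | 1
  49 | 001010100010111110001111 | 0 | 1
  50 | 010101000101111100011111 | 0 | 1
  51 | 101010001011111000111111 | 1 | 0
  52 | 010100010111110001111110 | 0 | 0
  53 | 101000101111100011111100 | 1 | 1
  54 | 010001011111000111111001 | 0 | 0
  55 | 100010111110001111110010 | 1 | 1
  56 | 000101111100011111100101 | 0 | 0
  57 | 001011111000111111001010 | 0 | 1
  58 | 010111110001111110010101 | 0 | 0
  59 | 101111100011111100101010 | 1 | 0
  60 | 011111000111111001010100 | 0 | 1
  61 | 111110001111110010101001 | 1 | 1
  62 | 111100011111100101010011 | 1 | 0
  63 | 111000111111001010100110 | 1 | 0
  64 | 110001111110010101001100 | 1 | 1
  65 | 100011111100101010011001 | 1 | 1
  66 | 000111111001010100110011 | 0 | 1
  67 | 001111110010101001100111 | 0 | 0
  68 | 011111100101010011001110 | 0 | 0
  69 | 111111001010100110011100 | 1 | 1
  70 | 111110010101001100111001 | 1 | 1
  71 | 111100101010011001110011 | 1 | 0
  72 | 111001010100110011100110 | 1 | 0
  73 | 110010101001100111001100 | 1 | 1
  74 | 100101010011001110011001 | 1 | 1
  75 | 001010100110011100110011 | 0 | 1
  76 | 010101001100111001100111 | 0 | 0
  77 | 101010011001110011001110 | 1 | 1
  78 | 010100110011100110011101 | 0 | 1
  79 | 101001100111001100111011 | 1 | 1
  80 | 010011001110011001110111 | 0 | 0
  81 | 100110011100110011101110 | 1 | 1
  82 | 001100111001100111011101 | 0 | 1
  83 | 011001110011001110111011 | 0 | 0
  84 | 110011100110011101110110 | 1 | 0
  85 | 100111001100111011101100 | 1 | 1
  86 | 001110011001110111011001 | 0 | 0
  87 | 011100110011101110110010 | 0 | 0
  88 | 111001100111011101100100 | 1 | 0
  89 | 110011001110111011001000 | 1 | 0
  90 | 100110011101110110010000 | 1 | 1
  91 | 001100111011101100100001 | 0 | 1
  92 | 011001110111011001000011 | 0 | 1
  93 | 110011101110110010000111 | 1 | 1
  94 | 100111011101100100001111 | 1 | 0
  95 | 001110111011001000011110 | 0 | 0

100100101001001101111110110001000110111110100000100101010001011111000111111001010100110011100110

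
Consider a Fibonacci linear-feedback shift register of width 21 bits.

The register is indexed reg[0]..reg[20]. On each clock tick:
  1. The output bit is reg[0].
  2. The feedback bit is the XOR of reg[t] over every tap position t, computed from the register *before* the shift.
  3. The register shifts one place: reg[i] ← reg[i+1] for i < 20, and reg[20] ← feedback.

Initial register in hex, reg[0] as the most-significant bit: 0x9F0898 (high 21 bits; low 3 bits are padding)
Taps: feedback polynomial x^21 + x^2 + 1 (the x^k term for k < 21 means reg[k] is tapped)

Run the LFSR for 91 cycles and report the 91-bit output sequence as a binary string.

tick  register→output (feedback)
  0  100111110000100010011→1 (1)
  1  001111100001000100111→0 (1)
  2  011111000010001001111→0 (1)
  3  111110000100010011111→1 (0)
  4  111100001000100111110→1 (0)
  5  111000010001001111100→1 (0)
  6  110000100010011111000→1 (1)
  7  100001000100111110001→1 (1)
  8  000010001001111100011→0 (0)
  9  000100010011111000110→0 (0)
 10  001000100111110001100→0 (1)
 11  010001001111100011001→0 (0)
 12  100010011111000110010→1 (1)
 13  000100111110001100101→0 (0)
 14  001001111100011001010→0 (1)
 15  010011111000110010101→0 (0)
 16  100111110001100101010→1 (1)
 17  001111100011001010101→0 (1)
 18  011111000110010101011→0 (1)
 19  111110001100101010111→1 (0)
 20  111100011001010101110→1 (0)
 21  111000110010101011100→1 (0)
 22  110001100101010111000→1 (1)
 23  100011001010101110001→1 (1)
 24  000110010101011100011→0 (0)
 25  001100101010111000110→0 (1)
 26  011001010101110001101→0 (1)
 27  110010101011100011011→1 (1)
 28  100101010111000110111→1 (1)
 29  001010101110001101111→0 (1)
 30  010101011100011011111→0 (0)
 31  101010111000110111110→1 (0)
 32  010101110001101111100→0 (0)
 33  101011100011011111000→1 (0)
 34  010111000110111110000→0 (0)
 35  101110001101111100000→1 (0)
 36  011100011011111000000→0 (1)
 37  111000110111110000001→1 (0)
 38  110001101111100000010→1 (1)
 39  100011011111000000101→1 (1)
 40  000110111110000001011→0 (0)
 41  001101111100000010110→0 (1)
 42  011011111000000101101→0 (1)
 43  110111110000001011011→1 (1)
 44  101111100000010110111→1 (0)
 45  011111000000101101110→0 (1)
 46  111110000001011011101→1 (0)
 47  111100000010110111010→1 (0)
 48  111000000101101110100→1 (0)
 49  110000001011011101000→1 (1)
 50  100000010110111010001→1 (1)
 51  000000101101110100011→0 (0)
 52  000001011011101000110→0 (0)
 53  000010110111010001100→0 (0)
 54  000101101110100011000→0 (0)
 55  001011011101000110000→0 (1)
 56  010110111010001100001→0 (0)
 57  101101110100011000010→1 (0)
 58  011011101000110000100→0 (1)
 59  110111010001100001001→1 (1)
 60  101110100011000010011→1 (0)
 61  011101000110000100110→0 (1)
 62  111010001100001001101→1 (0)
 63  110100011000010011010→1 (1)
 64  101000110000100110101→1 (0)
 65  010001100001001101010→0 (0)
 66  100011000010011010100→1 (1)
 67  000110000100110101001→0 (0)
 68  001100001001101010010→0 (1)
 69  011000010011010100101→0 (1)
 70  110000100110101001011→1 (1)
 71  100001001101010010111→1 (1)
 72  000010011010100101111→0 (0)
 73  000100110101001011110→0 (0)
 74  001001101010010111100→0 (1)
 75  010011010100101111001→0 (0)
 76  100110101001011110010→1 (1)
 77  001101010010111100101→0 (1)
 78  011010100101111001011→0 (1)
 79  110101001011110010111→1 (1)
 80  101010010111100101111→1 (0)
 81  010100101111001011110→0 (0)
 82  101001011110010111100→1 (0)
 83  010010111100101111000→0 (0)
 84  100101111001011110000→1 (1)
 85  001011110010111100001→0 (1)
 86  010111100101111000011→0 (0)
 87  101111001011110000110→1 (0)
 88  011110010111100001100→0 (1)
 89  111100101111000011001→1 (0)
 90  111001011110000110010→1 (0)

1001111100001000100111110001100101010111000110111110000001011011101000110000100110101001011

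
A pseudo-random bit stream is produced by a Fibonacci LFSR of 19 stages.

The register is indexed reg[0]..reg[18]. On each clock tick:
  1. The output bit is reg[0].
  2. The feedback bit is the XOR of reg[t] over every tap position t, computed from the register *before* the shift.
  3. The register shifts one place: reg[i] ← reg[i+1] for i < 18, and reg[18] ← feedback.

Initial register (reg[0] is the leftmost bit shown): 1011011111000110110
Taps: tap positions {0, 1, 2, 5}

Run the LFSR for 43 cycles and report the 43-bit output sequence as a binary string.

step | reg (before) | out | fb
   0 | 1011011111000110110 | 1 | 1
   1 | 0110111110001101101 | 0 | 1
   2 | 1101111100011011011 | 1 | 1
   3 | 1011111000110110111 | 1 | 1
   4 | 0111110001101101111 | 0 | 1
   5 | 1111100011011011111 | 1 | 1
   6 | 1111000110110111111 | 1 | 1
   7 | 1110001101101111111 | 1 | 1
   8 | 1100011011011111111 | 1 | 1
   9 | 1000110110111111111 | 1 | 0
  10 | 0001101101111111110 | 0 | 0
  11 | 0011011011111111100 | 0 | 0
  12 | 0110110111111111000 | 0 | 1
  13 | 1101101111111110001 | 1 | 0
  14 | 1011011111111100010 | 1 | 1
  15 | 0110111111111000101 | 0 | 1
  16 | 1101111111110001011 | 1 | 1
  17 | 1011111111100010111 | 1 | 1
  18 | 0111111111000101111 | 0 | 1
  19 | 1111111110001011111 | 1 | 0
  20 | 1111111100010111110 | 1 | 0
  21 | 1111111000101111100 | 1 | 0
  22 | 1111110001011111000 | 1 | 0
  23 | 1111100010111110000 | 1 | 1
  24 | 1111000101111100001 | 1 | 1
  25 | 1110001011111000011 | 1 | 1
  26 | 1100010111110000111 | 1 | 1
  27 | 1000101111100001111 | 1 | 1
  28 | 0001011111000011111 | 0 | 1
  29 | 0010111110000111111 | 0 | 0
  30 | 0101111100001111110 | 0 | 0
  31 | 1011111000011111100 | 1 | 1
  32 | 0111110000111111001 | 0 | 1
  33 | 1111100001111110011 | 1 | 1
  34 | 1111000011111100111 | 1 | 1
  35 | 1110000111111001111 | 1 | 1
  36 | 1100001111110011111 | 1 | 0
  37 | 1000011111100111110 | 1 | 0
  38 | 0000111111001111100 | 0 | 1
  39 | 0001111110011111001 | 0 | 1
  40 | 0011111100111110011 | 0 | 0
  41 | 0111111001111100110 | 0 | 1
  42 | 1111110011111001101 | 1 | 0

1011011111000110110111111111000101111100001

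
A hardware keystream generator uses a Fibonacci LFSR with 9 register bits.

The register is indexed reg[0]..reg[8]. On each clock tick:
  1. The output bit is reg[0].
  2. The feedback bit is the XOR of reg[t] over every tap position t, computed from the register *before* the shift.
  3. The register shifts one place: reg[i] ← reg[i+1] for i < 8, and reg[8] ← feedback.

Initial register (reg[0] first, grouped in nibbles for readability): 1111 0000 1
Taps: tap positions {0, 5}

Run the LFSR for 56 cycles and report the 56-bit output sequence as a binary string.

tick  register→output (feedback)
  0  111100001→1 (1)
  1  111000011→1 (1)
  2  110000111→1 (1)
  3  100001111→1 (0)
  4  000011110→0 (1)
  5  000111101→0 (1)
  6  001111011→0 (1)
  7  011110111→0 (0)
  8  111101110→1 (0)
  9  111011100→1 (0)
 10  110111000→1 (0)
 11  101110000→1 (1)
 12  011100001→0 (0)
 13  111000010→1 (1)
 14  110000101→1 (1)
 15  100001011→1 (0)
 16  000010110→0 (0)
 17  000101100→0 (1)
 18  001011001→0 (1)
 19  010110011→0 (0)
 20  101100110→1 (1)
 21  011001101→0 (1)
 22  110011011→1 (0)
 23  100110110→1 (1)
 24  001101101→0 (1)
 25  011011011→0 (1)
 26  110110111→1 (1)
 27  101101111→1 (0)
 28  011011110→0 (1)
 29  110111101→1 (0)
 30  101111010→1 (0)
 31  011110100→0 (0)
 32  111101000→1 (0)
 33  111010000→1 (1)
 34  110100001→1 (1)
 35  101000011→1 (1)
 36  010000111→0 (0)
 37  100001110→1 (0)
 38  000011100→0 (1)
 39  000111001→0 (1)
 40  001110011→0 (0)
 41  011100110→0 (0)
 42  111001100→1 (0)
 43  110011000→1 (0)
 44  100110000→1 (1)
 45  001100001→0 (0)
 46  011000010→0 (0)
 47  110000100→1 (1)
 48  100001001→1 (0)
 49  000010010→0 (0)
 50  000100100→0 (0)
 51  001001000→0 (1)
 52  010010001→0 (0)
 53  100100010→1 (1)
 54  001000101→0 (0)
 55  010001010→0 (1)

11110000111101110000101100110110111101000011100110000100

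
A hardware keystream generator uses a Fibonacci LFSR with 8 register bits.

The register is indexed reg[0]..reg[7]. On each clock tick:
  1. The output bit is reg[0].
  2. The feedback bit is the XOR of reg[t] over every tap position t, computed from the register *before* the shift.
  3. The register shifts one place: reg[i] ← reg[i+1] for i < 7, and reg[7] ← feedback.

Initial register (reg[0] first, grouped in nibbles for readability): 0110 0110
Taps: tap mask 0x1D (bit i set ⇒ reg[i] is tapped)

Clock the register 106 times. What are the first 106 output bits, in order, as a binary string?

0110011010100011000001110101010111110010100001001111111100001011110001101000000010001110001001011100000011

step | reg (before) | out | fb
   0 | 01100110 | 0 | 1
   1 | 11001101 | 1 | 0
   2 | 10011010 | 1 | 1
   3 | 00110101 | 0 | 0
   4 | 01101010 | 0 | 0
   5 | 11010100 | 1 | 0
   6 | 10101000 | 1 | 1
   7 | 01010001 | 0 | 1
   8 | 10100011 | 1 | 0
   9 | 01000110 | 0 | 0
  10 | 10001100 | 1 | 0
  11 | 00011000 | 0 | 0
  12 | 00110000 | 0 | 0
  13 | 01100000 | 0 | 1
  14 | 11000001 | 1 | 1
  15 | 10000011 | 1 | 1
  16 | 00000111 | 0 | 0
  17 | 00001110 | 0 | 1
  18 | 00011101 | 0 | 0
  19 | 00111010 | 0 | 1
  20 | 01110101 | 0 | 0
  21 | 11101010 | 1 | 1
  22 | 11010101 | 1 | 0
  23 | 10101010 | 1 | 1
  24 | 01010101 | 0 | 1
  25 | 10101011 | 1 | 1
  26 | 01010111 | 0 | 1
  27 | 10101111 | 1 | 1
  28 | 01011111 | 0 | 0
  29 | 10111110 | 1 | 0
  30 | 01111100 | 0 | 1
  31 | 11111001 | 1 | 0
  32 | 11110010 | 1 | 1
  33 | 11100101 | 1 | 0
  34 | 11001010 | 1 | 0
  35 | 10010100 | 1 | 0
  36 | 00101000 | 0 | 0
  37 | 01010000 | 0 | 1
  38 | 10100001 | 1 | 0
  39 | 01000010 | 0 | 0
  40 | 10000100 | 1 | 1
  41 | 00001001 | 0 | 1
  42 | 00010011 | 0 | 1
  43 | 00100111 | 0 | 1
  44 | 01001111 | 0 | 1
  45 | 10011111 | 1 | 1
  46 | 00111111 | 0 | 1
  47 | 01111111 | 0 | 1
  48 | 11111111 | 1 | 0
  49 | 11111110 | 1 | 0
  50 | 11111100 | 1 | 0
  51 | 11111000 | 1 | 0
  52 | 11110000 | 1 | 1
  53 | 11100001 | 1 | 0
  54 | 11000010 | 1 | 1
  55 | 10000101 | 1 | 1
  56 | 00001011 | 0 | 1
  57 | 00010111 | 0 | 1
  58 | 00101111 | 0 | 0
  59 | 01011110 | 0 | 0
  60 | 10111100 | 1 | 0
  61 | 01111000 | 0 | 1
  62 | 11110001 | 1 | 1
  63 | 11100011 | 1 | 0
  64 | 11000110 | 1 | 1
  65 | 10001101 | 1 | 0
  66 | 00011010 | 0 | 0
  67 | 00110100 | 0 | 0
  68 | 01101000 | 0 | 0
  69 | 11010000 | 1 | 0
  70 | 10100000 | 1 | 0
  71 | 01000000 | 0 | 0
  72 | 10000000 | 1 | 1
  73 | 00000001 | 0 | 0
  74 | 00000010 | 0 | 0
  75 | 00000100 | 0 | 0
  76 | 00001000 | 0 | 1
  77 | 00010001 | 0 | 1
  78 | 00100011 | 0 | 1
  79 | 01000111 | 0 | 0
  80 | 10001110 | 1 | 0
  81 | 00011100 | 0 | 0
  82 | 00111000 | 0 | 1
  83 | 01110001 | 0 | 0
  84 | 11100010 | 1 | 0
  85 | 11000100 | 1 | 1
  86 | 10001001 | 1 | 0
  87 | 00010010 | 0 | 1
  88 | 00100101 | 0 | 1
  89 | 01001011 | 0 | 1
  90 | 10010111 | 1 | 0
  91 | 00101110 | 0 | 0
  92 | 01011100 | 0 | 0
  93 | 10111000 | 1 | 0
  94 | 01110000 | 0 | 0
  95 | 11100000 | 1 | 0
  96 | 11000000 | 1 | 1
  97 | 10000001 | 1 | 1
  98 | 00000011 | 0 | 0
  99 | 00000110 | 0 | 0
 100 | 00001100 | 0 | 1
 101 | 00011001 | 0 | 0
 102 | 00110010 | 0 | 0
 103 | 01100100 | 0 | 1
 104 | 11001001 | 1 | 0
 105 | 10010010 | 1 | 0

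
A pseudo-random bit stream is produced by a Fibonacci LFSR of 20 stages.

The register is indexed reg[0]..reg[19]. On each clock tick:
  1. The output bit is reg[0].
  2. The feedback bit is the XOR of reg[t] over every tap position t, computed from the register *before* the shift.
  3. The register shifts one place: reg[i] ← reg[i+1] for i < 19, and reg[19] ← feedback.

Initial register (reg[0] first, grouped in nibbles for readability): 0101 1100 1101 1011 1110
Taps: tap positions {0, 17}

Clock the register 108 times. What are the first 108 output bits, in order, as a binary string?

010111001101101111101000110101110101010000001100111010000100100111110000100101100101010110111110101100110011

step | reg (before) | out | fb
   0 | 01011100110110111110 | 0 | 1
   1 | 10111001101101111101 | 1 | 0
   2 | 01110011011011111010 | 0 | 0
   3 | 11100110110111110100 | 1 | 0
   4 | 11001101101111101000 | 1 | 1
   5 | 10011011011111010001 | 1 | 1
   6 | 00110110111110100011 | 0 | 0
   7 | 01101101111101000110 | 0 | 1
   8 | 11011011111010001101 | 1 | 0
   9 | 10110111110100011010 | 1 | 1
  10 | 01101111101000110101 | 0 | 1
  11 | 11011111010001101011 | 1 | 1
  12 | 10111110100011010111 | 1 | 0
  13 | 01111101000110101110 | 0 | 1
  14 | 11111010001101011101 | 1 | 0
  15 | 11110100011010111010 | 1 | 1
  16 | 11101000110101110101 | 1 | 0
  17 | 11010001101011101010 | 1 | 1
  18 | 10100011010111010101 | 1 | 0
  19 | 01000110101110101010 | 0 | 0
  20 | 10001101011101010100 | 1 | 0
  21 | 00011010111010101000 | 0 | 0
  22 | 00110101110101010000 | 0 | 0
  23 | 01101011101010100000 | 0 | 0
  24 | 11010111010101000000 | 1 | 1
  25 | 10101110101010000001 | 1 | 1
  26 | 01011101010100000011 | 0 | 0
  27 | 10111010101000000110 | 1 | 0
  28 | 01110101010000001100 | 0 | 1
  29 | 11101010100000011001 | 1 | 1
  30 | 11010101000000110011 | 1 | 1
  31 | 10101010000001100111 | 1 | 0
  32 | 01010100000011001110 | 0 | 1
  33 | 10101000000110011101 | 1 | 0
  34 | 01010000001100111010 | 0 | 0
  35 | 10100000011001110100 | 1 | 0
  36 | 01000000110011101000 | 0 | 0
  37 | 10000001100111010000 | 1 | 1
  38 | 00000011001110100001 | 0 | 0
  39 | 00000110011101000010 | 0 | 0
  40 | 00001100111010000100 | 0 | 1
  41 | 00011001110100001001 | 0 | 0
  42 | 00110011101000010010 | 0 | 0
  43 | 01100111010000100100 | 0 | 1
  44 | 11001110100001001001 | 1 | 1
  45 | 10011101000010010011 | 1 | 1
  46 | 00111010000100100111 | 0 | 1
  47 | 01110100001001001111 | 0 | 1
  48 | 11101000010010011111 | 1 | 0
  49 | 11010000100100111110 | 1 | 0
  50 | 10100001001001111100 | 1 | 0
  51 | 01000010010011111000 | 0 | 0
  52 | 10000100100111110000 | 1 | 1
  53 | 00001001001111100001 | 0 | 0
  54 | 00010010011111000010 | 0 | 0
  55 | 00100100111110000100 | 0 | 1
  56 | 01001001111100001001 | 0 | 0
  57 | 10010011111000010010 | 1 | 1
  58 | 00100111110000100101 | 0 | 1
  59 | 01001111100001001011 | 0 | 0
  60 | 10011111000010010110 | 1 | 0
  61 | 00111110000100101100 | 0 | 1
  62 | 01111100001001011001 | 0 | 0
  63 | 11111000010010110010 | 1 | 1
  64 | 11110000100101100101 | 1 | 0
  65 | 11100001001011001010 | 1 | 1
  66 | 11000010010110010101 | 1 | 0
  67 | 10000100101100101010 | 1 | 1
  68 | 00001001011001010101 | 0 | 1
  69 | 00010010110010101011 | 0 | 0
  70 | 00100101100101010110 | 0 | 1
  71 | 01001011001010101101 | 0 | 1
  72 | 10010110010101011011 | 1 | 1
  73 | 00101100101010110111 | 0 | 1
  74 | 01011001010101101111 | 0 | 1
  75 | 10110010101011011111 | 1 | 0
  76 | 01100101010110111110 | 0 | 1
  77 | 11001010101101111101 | 1 | 0
  78 | 10010101011011111010 | 1 | 1
  79 | 00101010110111110101 | 0 | 1
  80 | 01010101101111101011 | 0 | 0
  81 | 10101011011111010110 | 1 | 0
  82 | 01010110111110101100 | 0 | 1
  83 | 10101101111101011001 | 1 | 1
  84 | 01011011111010110011 | 0 | 0
  85 | 10110111110101100110 | 1 | 0
  86 | 01101111101011001100 | 0 | 1
  87 | 11011111010110011001 | 1 | 1
  88 | 10111110101100110011 | 1 | 1
  89 | 01111101011001100111 | 0 | 1
  90 | 11111010110011001111 | 1 | 0
  91 | 11110101100110011110 | 1 | 0
  92 | 11101011001100111100 | 1 | 0
  93 | 11010110011001111000 | 1 | 1
  94 | 10101100110011110001 | 1 | 1
  95 | 01011001100111100011 | 0 | 0
  96 | 10110011001111000110 | 1 | 0
  97 | 01100110011110001100 | 0 | 1
  98 | 11001100111100011001 | 1 | 1
  99 | 10011001111000110011 | 1 | 1
 100 | 00110011110001100111 | 0 | 1
 101 | 01100111100011001111 | 0 | 1
 102 | 11001111000110011111 | 1 | 0
 103 | 10011110001100111110 | 1 | 0
 104 | 00111100011001111100 | 0 | 1
 105 | 01111000110011111001 | 0 | 0
 106 | 11110001100111110010 | 1 | 1
 107 | 11100011001111100101 | 1 | 0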